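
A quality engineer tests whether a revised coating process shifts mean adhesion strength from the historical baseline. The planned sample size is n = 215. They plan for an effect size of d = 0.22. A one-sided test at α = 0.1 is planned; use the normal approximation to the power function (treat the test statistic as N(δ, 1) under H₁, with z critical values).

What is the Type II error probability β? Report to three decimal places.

Noncentrality parameter: δ = d·√n = 0.22 × √215 = 3.2258
One-sided α = 0.1 → critical value z_{0.1} = 1.282.
Power = Φ(δ − 1.282) = Φ(1.944) = 0.9741.
Type II error: β = 1 − power = 1 − 0.9741 = 0.0259.

β ≈ 0.026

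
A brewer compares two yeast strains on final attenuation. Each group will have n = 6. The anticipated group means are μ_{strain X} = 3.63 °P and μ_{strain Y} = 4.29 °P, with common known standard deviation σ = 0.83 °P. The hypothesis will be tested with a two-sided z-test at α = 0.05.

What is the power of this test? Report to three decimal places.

Standardized effect: d = |μ_{strain X} − μ_{strain Y}| / σ = |3.63 − 4.29| / 0.83 = 0.7952
Noncentrality parameter: δ = d·√(n/2) = 0.7952 × √(6/2) = 1.3773
Two-sided α = 0.05 → critical value z_{0.025} = 1.960.
Power = Φ(δ − 1.960) + Φ(−δ − 1.960) = Φ(-0.583) + Φ(-3.337) = 0.2801 + 0.0004 = 0.2805.

Power ≈ 0.280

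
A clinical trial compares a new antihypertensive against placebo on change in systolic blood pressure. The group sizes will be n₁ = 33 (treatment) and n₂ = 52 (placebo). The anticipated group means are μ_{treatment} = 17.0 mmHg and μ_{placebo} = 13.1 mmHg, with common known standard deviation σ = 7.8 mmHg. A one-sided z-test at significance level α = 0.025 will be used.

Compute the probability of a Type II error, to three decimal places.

β ≈ 0.387

Standardized effect: d = |μ_{treatment} − μ_{placebo}| / σ = |17.0 − 13.1| / 7.8 = 0.5000
Noncentrality parameter: δ = d / √(1/n₁ + 1/n₂) = 0.5000 / √(1/33 + 1/52) = 2.2466
Critical value for a one-sided test at α = 0.025: z_α = 1.960.
Power = P(Z > 1.960 − δ) = Φ(0.287) = 0.6128.
Type II error: β = 1 − power = 1 − 0.6128 = 0.3872.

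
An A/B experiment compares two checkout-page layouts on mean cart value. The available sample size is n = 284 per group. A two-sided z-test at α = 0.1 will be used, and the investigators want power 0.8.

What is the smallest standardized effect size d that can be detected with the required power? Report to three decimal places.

Need Φ(δ − 1.645) = 0.8, so δ = 1.645 + 0.842 = 2.486.
(Lower-tail contribution to power is negligible for δ > 0.)
δ = d·√(n/2) ⇒ d = δ/√(n/2) = 2.486/√(284/2) = 0.2087.

d ≈ 0.209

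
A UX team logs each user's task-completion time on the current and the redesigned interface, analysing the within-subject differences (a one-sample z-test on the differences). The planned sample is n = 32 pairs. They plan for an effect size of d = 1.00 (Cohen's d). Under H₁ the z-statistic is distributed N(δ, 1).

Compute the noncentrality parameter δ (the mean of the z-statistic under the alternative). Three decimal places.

δ ≈ 5.657

The noncentrality parameter scales effect size by the design's sample-size factor: δ = d·√n = 1.00 × √32 = 5.6569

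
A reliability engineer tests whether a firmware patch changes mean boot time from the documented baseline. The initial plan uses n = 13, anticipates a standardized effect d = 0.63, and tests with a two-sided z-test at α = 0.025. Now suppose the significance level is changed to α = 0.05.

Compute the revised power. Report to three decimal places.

Power ≈ 0.622

δ = d·√n = 0.63 × √13 = 2.2715 (unchanged). New critical value: z_{0.025} = 1.960.
Revised power = Φ(δ − 1.960) + Φ(−δ − 1.960) = Φ(0.312) + Φ(-4.231) = 0.6223 + 0.0000 = 0.6223.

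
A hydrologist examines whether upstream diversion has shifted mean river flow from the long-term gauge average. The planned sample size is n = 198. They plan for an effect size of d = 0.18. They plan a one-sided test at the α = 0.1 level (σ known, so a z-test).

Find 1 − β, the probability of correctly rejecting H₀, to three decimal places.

Noncentrality parameter: λ = d·√n = 0.18 × √198 = 2.5328
Critical value for a one-sided test at α = 0.1: z_α = 1.282.
Power = P(Z > 1.282 − λ) = Φ(1.251) = 0.8946.

Power ≈ 0.895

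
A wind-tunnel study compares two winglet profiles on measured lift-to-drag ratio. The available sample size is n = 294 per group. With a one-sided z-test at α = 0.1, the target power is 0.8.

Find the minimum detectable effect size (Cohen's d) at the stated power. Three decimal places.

Required noncentrality: δ = z_{0.1} + z_{0.20} = 1.282 + 0.842 = 2.123.
δ = d·√(n/2) ⇒ d = δ/√(n/2) = 2.123/√(294/2) = 0.1751.

d ≈ 0.175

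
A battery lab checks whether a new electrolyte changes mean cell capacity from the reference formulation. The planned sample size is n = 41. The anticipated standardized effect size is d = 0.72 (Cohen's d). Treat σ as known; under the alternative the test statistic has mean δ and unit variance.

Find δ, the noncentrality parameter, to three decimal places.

δ = d·√n = 0.72 × √41 = 4.6102

δ ≈ 4.610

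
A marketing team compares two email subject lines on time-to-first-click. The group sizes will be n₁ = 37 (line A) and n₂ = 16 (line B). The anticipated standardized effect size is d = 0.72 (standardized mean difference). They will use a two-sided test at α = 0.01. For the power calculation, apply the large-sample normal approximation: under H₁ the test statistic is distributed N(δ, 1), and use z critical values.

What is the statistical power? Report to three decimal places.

Power ≈ 0.433

Noncentrality parameter: δ = d / √(1/n₁ + 1/n₂) = 0.72 / √(1/37 + 1/16) = 2.4063
Critical value for a two-sided test at α = 0.01: z_{α/2} = 2.576.
Power = Φ(δ − 2.576) + Φ(−δ − 2.576) = Φ(-0.169) + Φ(-4.982) = 0.4327 + 0.0000 = 0.4327.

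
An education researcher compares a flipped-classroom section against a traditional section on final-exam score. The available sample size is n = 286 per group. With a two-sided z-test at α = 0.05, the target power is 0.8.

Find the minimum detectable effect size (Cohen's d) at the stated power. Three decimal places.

d ≈ 0.234

Required noncentrality: δ = z_{0.025} + z_{0.20} = 1.960 + 0.842 = 2.802.
(The second rejection-region term Φ(−δ − z_{α/2}) is negligible and dropped.)
δ = d·√(n/2) ⇒ d = δ/√(n/2) = 2.802/√(286/2) = 0.2343.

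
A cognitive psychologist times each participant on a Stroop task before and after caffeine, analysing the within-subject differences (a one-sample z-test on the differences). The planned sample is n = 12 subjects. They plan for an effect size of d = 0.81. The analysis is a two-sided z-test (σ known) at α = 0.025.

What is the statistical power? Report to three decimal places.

Noncentrality parameter: δ = d·√n = 0.81 × √12 = 2.8059
Two-sided α = 0.025 → critical value z_{0.0125} = 2.241.
Power = Φ(δ − 2.241) + Φ(−δ − 2.241) = Φ(0.565) + Φ(-5.047) = 0.7138 + 0.0000 = 0.7138.

Power ≈ 0.714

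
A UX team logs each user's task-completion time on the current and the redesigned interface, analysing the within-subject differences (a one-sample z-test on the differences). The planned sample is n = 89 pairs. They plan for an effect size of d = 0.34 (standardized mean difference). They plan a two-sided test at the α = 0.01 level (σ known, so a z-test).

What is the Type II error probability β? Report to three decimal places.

Noncentrality parameter: δ = d·√n = 0.34 × √89 = 3.2076
Critical value for a two-sided test at α = 0.01: z_{α/2} = 2.576.
Power = Φ(δ − 2.576) + Φ(−δ − 2.576) = Φ(0.632) + Φ(-5.783) = 0.7362 + 0.0000 = 0.7362.
Type II error: β = 1 − power = 1 − 0.7362 = 0.2638.

β ≈ 0.264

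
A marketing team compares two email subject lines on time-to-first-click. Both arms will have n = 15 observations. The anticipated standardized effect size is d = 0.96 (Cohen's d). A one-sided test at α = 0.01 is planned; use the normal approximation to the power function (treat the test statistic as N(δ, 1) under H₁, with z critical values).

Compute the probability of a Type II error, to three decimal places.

β ≈ 0.381

Noncentrality parameter: δ = d·√(n/2) = 0.96 × √(15/2) = 2.6291
One-sided α = 0.01 → critical value z_{0.01} = 2.326.
Power = P(Z > 2.326 − δ) = Φ(0.303) = 0.6189.
Type II error: β = 1 − power = 1 − 0.6189 = 0.3811.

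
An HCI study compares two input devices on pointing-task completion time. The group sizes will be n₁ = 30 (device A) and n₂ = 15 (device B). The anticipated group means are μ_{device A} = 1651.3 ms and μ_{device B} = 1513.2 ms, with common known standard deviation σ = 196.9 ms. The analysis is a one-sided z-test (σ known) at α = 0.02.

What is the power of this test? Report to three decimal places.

Power ≈ 0.565

Standardized effect: d = |μ_{device A} − μ_{device B}| / σ = |1651.3 − 1513.2| / 196.9 = 0.7014
Noncentrality parameter: δ = d / √(1/n₁ + 1/n₂) = 0.7014 / √(1/30 + 1/15) = 2.2179
Critical value for a one-sided test at α = 0.02: z_α = 2.054.
Power = Φ(δ − 2.054) = Φ(0.164) = 0.5652.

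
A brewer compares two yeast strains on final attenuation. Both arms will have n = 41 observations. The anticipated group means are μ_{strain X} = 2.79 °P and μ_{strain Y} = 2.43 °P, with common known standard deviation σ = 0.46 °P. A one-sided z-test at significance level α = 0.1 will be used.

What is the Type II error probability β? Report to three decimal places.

Standardized effect: d = |μ_{strain X} − μ_{strain Y}| / σ = |2.79 − 2.43| / 0.46 = 0.7826
Noncentrality parameter: δ = d·√(n/2) = 0.7826 × √(41/2) = 3.5434
Critical value for a one-sided test at α = 0.1: z_α = 1.282.
Power = Φ(δ − 1.282) = Φ(2.262) = 0.9881.
Type II error: β = 1 − power = 1 − 0.9881 = 0.0119.

β ≈ 0.012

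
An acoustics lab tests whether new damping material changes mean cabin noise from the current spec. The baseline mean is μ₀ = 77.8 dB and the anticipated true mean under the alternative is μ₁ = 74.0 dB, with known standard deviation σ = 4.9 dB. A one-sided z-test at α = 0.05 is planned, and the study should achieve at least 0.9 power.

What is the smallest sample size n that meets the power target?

n = 15

Standardized effect: d = |μ₁ − μ₀| / σ = |74.0 − 77.8| / 4.9 = 0.7755
Set Φ(δ − 1.645) = 0.9; then δ − 1.645 = Φ⁻¹(0.9) = 1.282, giving δ = 2.926.
δ = d·√n ⇒ n = (δ/d)² = (2.926 / 0.7755)² = 14.24.
Rounding up, n = 15.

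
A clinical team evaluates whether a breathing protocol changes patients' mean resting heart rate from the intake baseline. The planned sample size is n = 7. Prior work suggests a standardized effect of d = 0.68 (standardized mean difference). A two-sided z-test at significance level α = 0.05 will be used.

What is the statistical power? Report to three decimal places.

Power ≈ 0.436

Noncentrality parameter: δ = d·√n = 0.68 × √7 = 1.7991
Critical value for a two-sided test at α = 0.05: z_{α/2} = 1.960.
Power = Φ(δ − 1.960) + Φ(−δ − 1.960) = Φ(-0.161) + Φ(-3.759) = 0.4361 + 0.0001 = 0.4362.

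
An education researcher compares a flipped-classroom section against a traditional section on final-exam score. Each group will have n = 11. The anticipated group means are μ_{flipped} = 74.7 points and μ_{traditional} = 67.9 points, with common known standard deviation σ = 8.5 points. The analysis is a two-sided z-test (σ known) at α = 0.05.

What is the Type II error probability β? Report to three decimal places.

Standardized effect: d = |μ_{flipped} − μ_{traditional}| / σ = |74.7 − 67.9| / 8.5 = 0.8000
Noncentrality parameter: δ = d·√(n/2) = 0.8000 × √(11/2) = 1.8762
Critical value for a two-sided test at α = 0.05: z_{α/2} = 1.960.
Power = Φ(δ − 1.960) + Φ(−δ − 1.960) = Φ(-0.084) + Φ(-3.836) = 0.4666 + 0.0001 = 0.4667.
Type II error: β = 1 − power = 1 − 0.4667 = 0.5333.

β ≈ 0.533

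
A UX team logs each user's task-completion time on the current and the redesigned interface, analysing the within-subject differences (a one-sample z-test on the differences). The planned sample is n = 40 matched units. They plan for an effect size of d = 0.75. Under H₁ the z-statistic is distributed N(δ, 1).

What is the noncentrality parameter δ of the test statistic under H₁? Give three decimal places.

δ ≈ 4.743

δ = d·√n = 0.75 × √40 = 4.7434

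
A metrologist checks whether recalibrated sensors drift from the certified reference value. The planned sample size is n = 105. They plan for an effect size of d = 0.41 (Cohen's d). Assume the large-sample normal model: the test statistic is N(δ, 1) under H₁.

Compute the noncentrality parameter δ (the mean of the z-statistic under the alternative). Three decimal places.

δ ≈ 4.201

δ = d·√n = 0.41 × √105 = 4.2012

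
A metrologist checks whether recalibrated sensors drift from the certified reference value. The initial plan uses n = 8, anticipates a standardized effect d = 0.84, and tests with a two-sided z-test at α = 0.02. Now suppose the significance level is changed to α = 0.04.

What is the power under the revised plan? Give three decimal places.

δ = d·√n = 0.84 × √8 = 2.3759 (unchanged). New critical value: z_{0.02} = 2.054.
Revised power = Φ(δ − 2.054) + Φ(−δ − 2.054) = Φ(0.322) + Φ(-4.430) = 0.6263 + 0.0000 = 0.6263.

Power ≈ 0.626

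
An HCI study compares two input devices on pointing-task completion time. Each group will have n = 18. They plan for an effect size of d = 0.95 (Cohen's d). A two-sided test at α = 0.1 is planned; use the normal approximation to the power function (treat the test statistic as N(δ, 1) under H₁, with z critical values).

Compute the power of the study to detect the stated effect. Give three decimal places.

Noncentrality parameter: λ = d·√(n/2) = 0.95 × √(18/2) = 2.8500
Two-sided α = 0.1 → critical value z_{0.05} = 1.645.
Power = Φ(λ − 1.645) + Φ(−λ − 1.645) = Φ(1.205) + Φ(-4.495) = 0.8859 + 0.0000 = 0.8859.

Power ≈ 0.886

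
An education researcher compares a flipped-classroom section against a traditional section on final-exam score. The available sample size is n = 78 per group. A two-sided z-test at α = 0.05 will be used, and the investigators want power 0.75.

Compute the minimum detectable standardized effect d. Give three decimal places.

d ≈ 0.422

Need Φ(δ − 1.960) = 0.75, so δ = 1.960 + 0.674 = 2.634.
(Lower-tail contribution to power is negligible for δ > 0.)
δ = d·√(n/2) ⇒ d = δ/√(n/2) = 2.634/√(78/2) = 0.4219.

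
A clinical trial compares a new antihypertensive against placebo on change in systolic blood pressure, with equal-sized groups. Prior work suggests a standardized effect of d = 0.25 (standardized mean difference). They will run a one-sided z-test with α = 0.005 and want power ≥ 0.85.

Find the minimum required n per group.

For power 0.85 need Φ(δ − z_{0.005}) = 0.85, so δ = z_{0.005} + z_{0.15} = 2.576 + 1.036 = 3.612.
δ = d·√(n/2) ⇒ n = 2(δ/d)² = 2 × (3.612 / 0.25)² = 417.55.
Rounding up, n = 418 per group.

n = 418 per group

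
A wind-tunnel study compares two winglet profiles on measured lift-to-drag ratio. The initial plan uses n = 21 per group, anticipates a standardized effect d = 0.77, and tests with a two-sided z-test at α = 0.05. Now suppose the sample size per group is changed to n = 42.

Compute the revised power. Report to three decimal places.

With n = 42 per group: δ = d·√(n/2) = 0.77 × √(42/2) = 3.5286. Critical value z_{0.025} = 1.960.
Revised power = Φ(δ − 1.960) + Φ(−δ − 1.960) = Φ(1.569) + Φ(-5.489) = 0.9416 + 0.0000 = 0.9416.

Power ≈ 0.942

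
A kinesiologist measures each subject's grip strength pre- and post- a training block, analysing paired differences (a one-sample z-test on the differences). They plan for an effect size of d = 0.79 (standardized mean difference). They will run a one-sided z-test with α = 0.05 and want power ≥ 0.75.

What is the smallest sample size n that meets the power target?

For power 0.75 need Φ(δ − z_{0.05}) = 0.75, so δ = z_{0.05} + z_{0.25} = 1.645 + 0.674 = 2.319.
δ = d·√n ⇒ n = (δ/d)² = (2.319 / 0.79)² = 8.62.
Rounding up, n = 9.

n = 9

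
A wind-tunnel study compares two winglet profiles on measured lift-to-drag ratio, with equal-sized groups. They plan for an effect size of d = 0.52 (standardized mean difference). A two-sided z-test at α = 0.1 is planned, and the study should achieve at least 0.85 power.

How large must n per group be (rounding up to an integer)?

n = 54 per group

For power 0.85 need Φ(δ − z_{0.05}) = 0.85, so δ = z_{0.05} + z_{0.15} = 1.645 + 1.036 = 2.681.
(The Φ(−δ − z_{α/2}) term is vanishingly small for δ > 0 and is dropped in the standard sample-size formula.)
δ = d·√(n/2) ⇒ n = 2(δ/d)² = 2 × (2.681 / 0.52)² = 53.18.
Rounding up, n = 54 per group.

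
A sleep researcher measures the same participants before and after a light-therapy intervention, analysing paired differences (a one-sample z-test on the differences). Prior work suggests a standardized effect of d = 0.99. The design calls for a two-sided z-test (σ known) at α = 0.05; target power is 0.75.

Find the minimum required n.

n = 8

Set Φ(δ − 1.960) = 0.75; then δ − 1.960 = Φ⁻¹(0.75) = 0.674, giving δ = 2.634.
(Ignoring the negligible lower-tail rejection probability gives the usual closed-form inversion.)
δ = d·√n ⇒ n = (δ/d)² = (2.634 / 0.99)² = 7.08.
Round up to the next whole unit.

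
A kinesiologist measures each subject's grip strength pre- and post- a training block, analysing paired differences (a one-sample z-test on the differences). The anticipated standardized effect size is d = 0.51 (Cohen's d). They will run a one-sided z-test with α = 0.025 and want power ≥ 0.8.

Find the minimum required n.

n = 31

For power 0.8 need Φ(δ − z_{0.025}) = 0.8, so δ = z_{0.025} + z_{0.20} = 1.960 + 0.842 = 2.802.
δ = d·√n ⇒ n = (δ/d)² = (2.802 / 0.51)² = 30.18.
Rounding up, n = 31.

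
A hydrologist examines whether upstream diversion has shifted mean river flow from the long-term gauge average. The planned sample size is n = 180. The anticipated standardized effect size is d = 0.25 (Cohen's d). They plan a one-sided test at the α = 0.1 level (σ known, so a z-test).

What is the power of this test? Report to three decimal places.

Power ≈ 0.981

Noncentrality parameter: δ = d·√n = 0.25 × √180 = 3.3541
Critical value for a one-sided test at α = 0.1: z_α = 1.282.
Power = P(Z > 1.282 − δ) = Φ(2.073) = 0.9809.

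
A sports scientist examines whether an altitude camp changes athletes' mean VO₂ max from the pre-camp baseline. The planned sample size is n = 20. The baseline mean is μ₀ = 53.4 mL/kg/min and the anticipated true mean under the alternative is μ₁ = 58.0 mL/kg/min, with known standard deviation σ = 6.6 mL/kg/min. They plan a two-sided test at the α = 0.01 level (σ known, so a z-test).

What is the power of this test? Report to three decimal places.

Standardized effect: d = |μ₁ − μ₀| / σ = |58.0 − 53.4| / 6.6 = 0.6970
Noncentrality parameter: δ = d·√n = 0.6970 × √20 = 3.1169
Critical value for a two-sided test at α = 0.01: z_{α/2} = 2.576.
Power = Φ(δ − 2.576) + Φ(−δ − 2.576) = Φ(0.541) + Φ(-5.693) = 0.7058 + 0.0000 = 0.7058.

Power ≈ 0.706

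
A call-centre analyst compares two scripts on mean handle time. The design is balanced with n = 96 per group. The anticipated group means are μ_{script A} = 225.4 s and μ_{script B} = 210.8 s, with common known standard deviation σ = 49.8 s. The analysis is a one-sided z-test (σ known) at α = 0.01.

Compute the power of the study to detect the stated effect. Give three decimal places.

Power ≈ 0.384

Standardized effect: d = |μ_{script A} − μ_{script B}| / σ = |225.4 − 210.8| / 49.8 = 0.2932
Noncentrality parameter: δ = d·√(n/2) = 0.2932 × √(96/2) = 2.0312
Critical value for a one-sided test at α = 0.01: z_α = 2.326.
Power = Φ(δ − 2.326) = Φ(-0.295) = 0.3839.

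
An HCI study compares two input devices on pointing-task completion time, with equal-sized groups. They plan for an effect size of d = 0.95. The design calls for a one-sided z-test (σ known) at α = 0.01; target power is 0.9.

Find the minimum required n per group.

n = 29 per group

For power 0.9 need Φ(δ − z_{0.01}) = 0.9, so δ = z_{0.01} + z_{0.10} = 2.326 + 1.282 = 3.608.
δ = d·√(n/2) ⇒ n = 2(δ/d)² = 2 × (3.608 / 0.95)² = 28.85.
Round up to the next whole unit.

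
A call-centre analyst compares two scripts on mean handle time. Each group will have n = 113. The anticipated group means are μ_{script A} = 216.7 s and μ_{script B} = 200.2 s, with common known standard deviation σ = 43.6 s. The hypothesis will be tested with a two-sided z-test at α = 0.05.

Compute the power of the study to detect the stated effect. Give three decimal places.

Power ≈ 0.812

Standardized effect: d = |μ_{script A} − μ_{script B}| / σ = |216.7 − 200.2| / 43.6 = 0.3784
Noncentrality parameter: δ = d·√(n/2) = 0.3784 × √(113/2) = 2.8446
Two-sided α = 0.05 → critical value z_{0.025} = 1.960.
Power = Φ(δ − 1.960) + Φ(−δ − 1.960) = Φ(0.885) + Φ(-4.805) = 0.8118 + 0.0000 = 0.8118.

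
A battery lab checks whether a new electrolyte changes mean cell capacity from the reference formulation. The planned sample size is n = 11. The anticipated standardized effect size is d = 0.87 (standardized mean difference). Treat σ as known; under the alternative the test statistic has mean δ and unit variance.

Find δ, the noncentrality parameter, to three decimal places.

The noncentrality parameter scales effect size by the design's sample-size factor: δ = d·√n = 0.87 × √11 = 2.8855

δ ≈ 2.885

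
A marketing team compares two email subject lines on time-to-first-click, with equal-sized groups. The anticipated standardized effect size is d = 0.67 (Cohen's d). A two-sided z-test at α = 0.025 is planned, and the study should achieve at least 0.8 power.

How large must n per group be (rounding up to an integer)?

For power 0.8 need Φ(δ − z_{0.0125}) = 0.8, so δ = z_{0.0125} + z_{0.20} = 2.241 + 0.842 = 3.083.
(For δ > 0 the lower-tail rejection region contributes negligibly to power, so the one-term inversion is standard.)
δ = d·√(n/2) ⇒ n = 2(δ/d)² = 2 × (3.083 / 0.67)² = 42.35.
Round up to the next whole unit.

n = 43 per group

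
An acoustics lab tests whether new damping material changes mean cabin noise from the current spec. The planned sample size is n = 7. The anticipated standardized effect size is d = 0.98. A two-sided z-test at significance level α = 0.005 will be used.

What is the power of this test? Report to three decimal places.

Power ≈ 0.415

Noncentrality parameter: δ = d·√n = 0.98 × √7 = 2.5928
Two-sided α = 0.005 → critical value z_{0.0025} = 2.807.
Power = Φ(δ − 2.807) + Φ(−δ − 2.807) = Φ(-0.214) + Φ(-5.400) = 0.4152 + 0.0000 = 0.4152.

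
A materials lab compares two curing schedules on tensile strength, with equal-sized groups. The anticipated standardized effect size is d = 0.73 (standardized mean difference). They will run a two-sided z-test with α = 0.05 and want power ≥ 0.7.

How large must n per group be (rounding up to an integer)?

Set Φ(δ − 1.960) = 0.7; then δ − 1.960 = Φ⁻¹(0.7) = 0.524, giving δ = 2.484.
(Ignoring the negligible lower-tail rejection probability gives the usual closed-form inversion.)
δ = d·√(n/2) ⇒ n = 2(δ/d)² = 2 × (2.484 / 0.73)² = 23.16.
Rounding up, n = 24 per group.

n = 24 per group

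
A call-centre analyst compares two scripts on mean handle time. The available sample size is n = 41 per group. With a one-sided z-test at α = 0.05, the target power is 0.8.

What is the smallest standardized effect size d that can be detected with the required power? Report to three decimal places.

Required noncentrality: δ = z_{0.05} + z_{0.20} = 1.645 + 0.842 = 2.486.
δ = d·√(n/2) ⇒ d = δ/√(n/2) = 2.486/√(41/2) = 0.5492.

d ≈ 0.549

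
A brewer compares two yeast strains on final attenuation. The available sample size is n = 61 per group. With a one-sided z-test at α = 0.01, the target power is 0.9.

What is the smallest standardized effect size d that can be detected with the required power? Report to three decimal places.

Need Φ(δ − 2.326) = 0.9, so δ = 2.326 + 1.282 = 3.608.
δ = d·√(n/2) ⇒ d = δ/√(n/2) = 3.608/√(61/2) = 0.6533.

d ≈ 0.653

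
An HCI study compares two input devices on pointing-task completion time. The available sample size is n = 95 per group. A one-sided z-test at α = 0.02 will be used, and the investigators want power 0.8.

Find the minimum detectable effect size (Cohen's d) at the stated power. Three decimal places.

Required noncentrality: δ = z_{0.02} + z_{0.20} = 2.054 + 0.842 = 2.895.
δ = d·√(n/2) ⇒ d = δ/√(n/2) = 2.895/√(95/2) = 0.4201.

d ≈ 0.420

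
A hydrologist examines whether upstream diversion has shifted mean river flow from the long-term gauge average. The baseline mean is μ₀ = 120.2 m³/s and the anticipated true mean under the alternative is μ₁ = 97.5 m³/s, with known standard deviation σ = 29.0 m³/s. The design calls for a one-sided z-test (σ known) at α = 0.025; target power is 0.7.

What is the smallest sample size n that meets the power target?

n = 11

Standardized effect: d = |μ₁ − μ₀| / σ = |97.5 − 120.2| / 29.0 = 0.7828
For power 0.7 need Φ(δ − z_{0.025}) = 0.7, so δ = z_{0.025} + z_{0.30} = 1.960 + 0.524 = 2.484.
δ = d·√n ⇒ n = (δ/d)² = (2.484 / 0.7828)² = 10.07.
Rounding up, n = 11.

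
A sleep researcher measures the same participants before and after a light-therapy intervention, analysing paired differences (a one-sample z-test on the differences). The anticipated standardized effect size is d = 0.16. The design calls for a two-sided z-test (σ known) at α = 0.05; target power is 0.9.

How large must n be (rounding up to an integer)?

n = 411

For power 0.9 need Φ(δ − z_{0.025}) = 0.9, so δ = z_{0.025} + z_{0.10} = 1.960 + 1.282 = 3.242.
(The Φ(−δ − z_{α/2}) term is vanishingly small for δ > 0 and is dropped in the standard sample-size formula.)
δ = d·√n ⇒ n = (δ/d)² = (3.242 / 0.16)² = 410.45.
Round up to the next whole unit.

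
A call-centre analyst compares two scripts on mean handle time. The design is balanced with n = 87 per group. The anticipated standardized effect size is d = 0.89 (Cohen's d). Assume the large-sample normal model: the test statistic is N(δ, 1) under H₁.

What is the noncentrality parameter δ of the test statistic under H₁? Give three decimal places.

δ ≈ 5.870

δ = d·√(n/2) = 0.89 × √(87/2) = 5.8700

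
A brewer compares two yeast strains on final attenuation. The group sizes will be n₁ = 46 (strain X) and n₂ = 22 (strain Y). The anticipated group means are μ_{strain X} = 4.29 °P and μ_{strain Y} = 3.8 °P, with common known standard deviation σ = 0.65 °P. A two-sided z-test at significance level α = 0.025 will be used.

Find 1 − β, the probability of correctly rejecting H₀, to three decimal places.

Power ≈ 0.748

Standardized effect: d = |μ_{strain X} − μ_{strain Y}| / σ = |4.29 − 3.8| / 0.65 = 0.7538
Noncentrality parameter: δ = d / √(1/n₁ + 1/n₂) = 0.7538 / √(1/46 + 1/22) = 2.9082
Critical value for a two-sided test at α = 0.025: z_{α/2} = 2.241.
Power = Φ(δ − 2.241) + Φ(−δ − 2.241) = Φ(0.667) + Φ(-5.150) = 0.7475 + 0.0000 = 0.7475.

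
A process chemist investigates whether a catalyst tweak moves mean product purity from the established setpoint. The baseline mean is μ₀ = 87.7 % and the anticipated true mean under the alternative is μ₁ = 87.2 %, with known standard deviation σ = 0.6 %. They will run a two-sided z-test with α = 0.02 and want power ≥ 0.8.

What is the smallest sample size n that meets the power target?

Standardized effect: d = |μ₁ − μ₀| / σ = |87.2 − 87.7| / 0.6 = 0.8333
Set Φ(δ − 2.326) = 0.8; then δ − 2.326 = Φ⁻¹(0.8) = 0.842, giving δ = 3.168.
(For δ > 0 the lower-tail rejection region contributes negligibly to power, so the one-term inversion is standard.)
δ = d·√n ⇒ n = (δ/d)² = (3.168 / 0.8333)² = 14.45.
Rounding up, n = 15.

n = 15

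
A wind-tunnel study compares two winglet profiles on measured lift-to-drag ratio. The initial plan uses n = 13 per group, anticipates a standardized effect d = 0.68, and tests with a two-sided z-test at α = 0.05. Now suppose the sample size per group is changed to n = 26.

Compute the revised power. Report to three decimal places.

With n = 26 per group: δ = d·√(n/2) = 0.68 × √(26/2) = 2.4518. Critical value z_{0.025} = 1.960.
Revised power = Φ(δ − 1.960) + Φ(−δ − 1.960) = Φ(0.492) + Φ(-4.412) = 0.6886 + 0.0000 = 0.6886.

Power ≈ 0.689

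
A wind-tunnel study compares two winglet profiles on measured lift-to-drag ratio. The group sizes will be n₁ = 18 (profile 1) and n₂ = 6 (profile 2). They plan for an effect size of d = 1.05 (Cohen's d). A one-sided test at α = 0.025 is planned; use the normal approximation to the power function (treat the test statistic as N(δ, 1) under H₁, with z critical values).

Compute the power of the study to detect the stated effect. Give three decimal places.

Noncentrality parameter: δ = d / √(1/n₁ + 1/n₂) = 1.05 / √(1/18 + 1/6) = 2.2274
Critical value for a one-sided test at α = 0.025: z_α = 1.960.
Power = P(Z > 1.960 − δ) = Φ(0.267) = 0.6054.

Power ≈ 0.605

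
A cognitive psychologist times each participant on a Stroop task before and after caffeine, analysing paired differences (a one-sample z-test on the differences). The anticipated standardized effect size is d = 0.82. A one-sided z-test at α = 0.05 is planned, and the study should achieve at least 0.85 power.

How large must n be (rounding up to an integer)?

n = 11

Set Φ(δ − 1.645) = 0.85; then δ − 1.645 = Φ⁻¹(0.85) = 1.036, giving δ = 2.681.
δ = d·√n ⇒ n = (δ/d)² = (2.681 / 0.82)² = 10.69.
Rounding up, n = 11.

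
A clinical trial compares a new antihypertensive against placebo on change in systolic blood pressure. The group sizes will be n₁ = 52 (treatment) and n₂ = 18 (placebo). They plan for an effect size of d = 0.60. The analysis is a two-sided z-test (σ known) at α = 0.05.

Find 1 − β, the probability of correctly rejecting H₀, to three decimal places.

Noncentrality parameter: δ = d / √(1/n₁ + 1/n₂) = 0.60 / √(1/52 + 1/18) = 2.1940
Critical value for a two-sided test at α = 0.05: z_{α/2} = 1.960.
Power = Φ(δ − 1.960) + Φ(−δ − 1.960) = Φ(0.234) + Φ(-4.154) = 0.5925 + 0.0000 = 0.5925.

Power ≈ 0.593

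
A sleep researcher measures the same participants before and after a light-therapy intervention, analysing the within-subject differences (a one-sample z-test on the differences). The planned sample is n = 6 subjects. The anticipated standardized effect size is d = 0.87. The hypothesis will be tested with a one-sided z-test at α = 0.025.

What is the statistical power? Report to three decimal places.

Power ≈ 0.568

Noncentrality parameter: δ = d·√n = 0.87 × √6 = 2.1311
One-sided α = 0.025 → critical value z_{0.025} = 1.960.
Power = P(Z > 1.960 − δ) = Φ(0.171) = 0.5679.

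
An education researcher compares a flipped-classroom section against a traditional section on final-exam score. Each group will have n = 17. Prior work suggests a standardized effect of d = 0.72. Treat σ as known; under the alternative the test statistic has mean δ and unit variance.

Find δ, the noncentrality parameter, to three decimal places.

δ ≈ 2.099

The noncentrality parameter scales effect size by the design's sample-size factor: δ = d·√(n/2) = 0.72 × √(17/2) = 2.0991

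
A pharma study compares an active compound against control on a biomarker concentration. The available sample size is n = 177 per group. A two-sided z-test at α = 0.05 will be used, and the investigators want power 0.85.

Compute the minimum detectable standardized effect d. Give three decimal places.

d ≈ 0.319

Need Φ(δ − 1.960) = 0.85, so δ = 1.960 + 1.036 = 2.996.
(The second rejection-region term Φ(−δ − z_{α/2}) is negligible and dropped.)
δ = d·√(n/2) ⇒ d = δ/√(n/2) = 2.996/√(177/2) = 0.3185.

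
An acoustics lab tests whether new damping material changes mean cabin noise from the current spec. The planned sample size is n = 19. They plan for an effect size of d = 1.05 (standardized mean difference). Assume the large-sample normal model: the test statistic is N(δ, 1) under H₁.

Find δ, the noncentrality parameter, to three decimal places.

δ ≈ 4.577

δ = d·√n = 1.05 × √19 = 4.5768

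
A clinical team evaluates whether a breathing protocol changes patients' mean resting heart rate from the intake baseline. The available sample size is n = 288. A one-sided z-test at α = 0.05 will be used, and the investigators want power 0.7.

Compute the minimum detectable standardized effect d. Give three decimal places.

Need Φ(δ − 1.645) = 0.7, so δ = 1.645 + 0.524 = 2.169.
δ = d·√n ⇒ d = δ/√n = 2.169/√288 = 0.1278.

d ≈ 0.128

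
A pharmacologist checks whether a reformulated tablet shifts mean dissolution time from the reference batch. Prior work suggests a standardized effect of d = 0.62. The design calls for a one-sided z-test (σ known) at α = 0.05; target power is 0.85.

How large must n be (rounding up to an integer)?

n = 19

Set Φ(δ − 1.645) = 0.85; then δ − 1.645 = Φ⁻¹(0.85) = 1.036, giving δ = 2.681.
δ = d·√n ⇒ n = (δ/d)² = (2.681 / 0.62)² = 18.70.
Round up to the next whole unit.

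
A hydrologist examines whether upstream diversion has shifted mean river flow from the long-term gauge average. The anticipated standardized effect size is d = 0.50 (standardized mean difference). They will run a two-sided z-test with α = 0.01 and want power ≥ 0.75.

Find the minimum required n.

Set Φ(δ − 2.576) = 0.75; then δ − 2.576 = Φ⁻¹(0.75) = 0.674, giving δ = 3.250.
(Ignoring the negligible lower-tail rejection probability gives the usual closed-form inversion.)
δ = d·√n ⇒ n = (δ/d)² = (3.250 / 0.50)² = 42.26.
Round up to the next whole unit.

n = 43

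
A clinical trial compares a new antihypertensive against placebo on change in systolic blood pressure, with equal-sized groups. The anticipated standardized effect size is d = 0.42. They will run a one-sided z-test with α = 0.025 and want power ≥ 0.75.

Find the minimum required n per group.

n = 79 per group

Set Φ(δ − 1.960) = 0.75; then δ − 1.960 = Φ⁻¹(0.75) = 0.674, giving δ = 2.634.
δ = d·√(n/2) ⇒ n = 2(δ/d)² = 2 × (2.634 / 0.42)² = 78.69.
Rounding up, n = 79 per group.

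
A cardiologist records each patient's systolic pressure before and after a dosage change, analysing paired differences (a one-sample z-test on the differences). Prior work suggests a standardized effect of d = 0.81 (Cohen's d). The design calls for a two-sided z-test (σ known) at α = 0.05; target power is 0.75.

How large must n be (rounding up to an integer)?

n = 11

Set Φ(δ − 1.960) = 0.75; then δ − 1.960 = Φ⁻¹(0.75) = 0.674, giving δ = 2.634.
(For δ > 0 the lower-tail rejection region contributes negligibly to power, so the one-term inversion is standard.)
δ = d·√n ⇒ n = (δ/d)² = (2.634 / 0.81)² = 10.58.
Round up to the next whole unit.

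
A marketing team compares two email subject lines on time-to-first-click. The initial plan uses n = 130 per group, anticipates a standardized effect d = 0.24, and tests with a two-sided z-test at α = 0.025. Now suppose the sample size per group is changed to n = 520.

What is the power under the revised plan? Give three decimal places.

With n = 520 per group: δ = d·√(n/2) = 0.24 × √(520/2) = 3.8699. Critical value z_{0.0125} = 2.241.
Revised power = Φ(δ − 2.241) + Φ(−δ − 2.241) = Φ(1.628) + Φ(-6.111) = 0.9483 + 0.0000 = 0.9483.

Power ≈ 0.948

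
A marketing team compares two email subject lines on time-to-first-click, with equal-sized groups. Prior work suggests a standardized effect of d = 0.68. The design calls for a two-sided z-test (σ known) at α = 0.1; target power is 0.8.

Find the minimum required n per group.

For power 0.8 need Φ(δ − z_{0.05}) = 0.8, so δ = z_{0.05} + z_{0.20} = 1.645 + 0.842 = 2.486.
(The Φ(−δ − z_{α/2}) term is vanishingly small for δ > 0 and is dropped in the standard sample-size formula.)
δ = d·√(n/2) ⇒ n = 2(δ/d)² = 2 × (2.486 / 0.68)² = 26.74.
Round up to the next whole unit.

n = 27 per group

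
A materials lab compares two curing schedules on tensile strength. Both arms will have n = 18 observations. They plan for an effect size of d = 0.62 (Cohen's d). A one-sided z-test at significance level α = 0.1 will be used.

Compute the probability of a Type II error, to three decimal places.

Noncentrality parameter: δ = d·√(n/2) = 0.62 × √(18/2) = 1.8600
Critical value for a one-sided test at α = 0.1: z_α = 1.282.
Power = Φ(δ − 1.282) = Φ(0.578) = 0.7185.
Type II error: β = 1 − power = 1 − 0.7185 = 0.2815.

β ≈ 0.281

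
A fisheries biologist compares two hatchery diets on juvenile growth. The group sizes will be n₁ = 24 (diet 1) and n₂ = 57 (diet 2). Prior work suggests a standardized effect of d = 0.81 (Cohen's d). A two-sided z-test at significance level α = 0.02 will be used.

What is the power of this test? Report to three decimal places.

Power ≈ 0.842

Noncentrality parameter: δ = d / √(1/n₁ + 1/n₂) = 0.81 / √(1/24 + 1/57) = 3.3288
Two-sided α = 0.02 → critical value z_{0.01} = 2.326.
Power = Φ(δ − 2.326) + Φ(−δ − 2.326) = Φ(1.002) + Φ(-5.655) = 0.8419 + 0.0000 = 0.8419.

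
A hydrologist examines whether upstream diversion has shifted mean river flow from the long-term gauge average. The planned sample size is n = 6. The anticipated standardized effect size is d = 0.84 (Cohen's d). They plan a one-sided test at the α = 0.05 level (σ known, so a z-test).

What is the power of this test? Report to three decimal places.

Power ≈ 0.660

Noncentrality parameter: δ = d·√n = 0.84 × √6 = 2.0576
One-sided α = 0.05 → critical value z_{0.05} = 1.645.
Power = Φ(δ − 1.645) = Φ(0.413) = 0.6601.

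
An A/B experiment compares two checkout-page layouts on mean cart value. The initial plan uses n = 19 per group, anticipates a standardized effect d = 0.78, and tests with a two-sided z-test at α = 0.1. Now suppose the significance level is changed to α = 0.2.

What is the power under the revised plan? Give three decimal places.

Power ≈ 0.869

δ = d·√(n/2) = 0.78 × √(19/2) = 2.4041 (unchanged). New critical value: z_{0.1} = 1.282.
Revised power = Φ(δ − 1.282) + Φ(−δ − 1.282) = Φ(1.123) + Φ(-3.686) = 0.8692 + 0.0001 = 0.8693.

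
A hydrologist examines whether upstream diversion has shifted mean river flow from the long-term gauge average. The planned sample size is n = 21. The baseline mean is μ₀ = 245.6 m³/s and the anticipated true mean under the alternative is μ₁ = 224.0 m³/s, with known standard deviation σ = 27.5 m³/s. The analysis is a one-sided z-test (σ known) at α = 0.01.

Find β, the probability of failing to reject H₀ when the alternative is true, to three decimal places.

β ≈ 0.101

Standardized effect: d = |μ₁ − μ₀| / σ = |224.0 − 245.6| / 27.5 = 0.7855
Noncentrality parameter: δ = d·√n = 0.7855 × √21 = 3.5994
Critical value for a one-sided test at α = 0.01: z_α = 2.326.
Power = Φ(δ − 2.326) = Φ(1.273) = 0.8985.
Type II error: β = 1 − power = 1 − 0.8985 = 0.1015.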